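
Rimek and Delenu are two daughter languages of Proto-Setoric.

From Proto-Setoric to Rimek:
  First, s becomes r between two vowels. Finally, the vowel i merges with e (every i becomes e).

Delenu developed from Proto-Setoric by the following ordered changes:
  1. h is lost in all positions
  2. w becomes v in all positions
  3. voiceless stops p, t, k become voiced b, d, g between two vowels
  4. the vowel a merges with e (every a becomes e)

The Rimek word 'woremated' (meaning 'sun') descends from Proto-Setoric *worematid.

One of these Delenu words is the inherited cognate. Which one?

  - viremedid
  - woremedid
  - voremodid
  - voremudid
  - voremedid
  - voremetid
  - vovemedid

Delenu: *worematid > vorematid > voremadid > voremedid  (by unconditioned shift, intervocalic voicing, vowel merger)
Among the options, 'voremedid' alone shows every Delenu change applied in order.

voremedid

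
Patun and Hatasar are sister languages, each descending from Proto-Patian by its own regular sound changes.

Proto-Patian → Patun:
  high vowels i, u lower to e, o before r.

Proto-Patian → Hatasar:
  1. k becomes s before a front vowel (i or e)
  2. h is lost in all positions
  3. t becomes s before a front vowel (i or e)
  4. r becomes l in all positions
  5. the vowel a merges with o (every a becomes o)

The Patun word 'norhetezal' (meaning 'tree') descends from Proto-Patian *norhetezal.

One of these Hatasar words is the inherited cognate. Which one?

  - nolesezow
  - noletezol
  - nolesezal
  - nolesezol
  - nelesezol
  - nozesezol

Hatasar: *norhetezal
  norhetezal (rule 1 does not apply)
  norhetezal → noretezal   [h-loss]
  noretezal → noresezal   [palatalisation]
  noresezal → nolesezal   [unconditioned shift]
  nolesezal → nolesezol   [vowel merger]
  giving Hatasar nolesezol.

nolesezol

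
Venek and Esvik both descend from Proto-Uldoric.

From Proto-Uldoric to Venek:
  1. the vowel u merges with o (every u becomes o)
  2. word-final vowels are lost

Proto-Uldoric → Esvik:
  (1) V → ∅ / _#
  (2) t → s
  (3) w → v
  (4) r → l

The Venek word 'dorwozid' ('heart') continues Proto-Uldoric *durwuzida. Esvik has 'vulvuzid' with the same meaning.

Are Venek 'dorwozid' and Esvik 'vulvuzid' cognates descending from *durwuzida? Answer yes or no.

no

Derive the expected Esvik reflex of *durwuzida:
Esvik: *durwuzida
  durwuzida → durwuzid   [apocope]
  durwuzid (rule 2 does not apply)
  durwuzid → durvuzid   [unconditioned shift]
  durvuzid → dulvuzid   [unconditioned shift]
  giving Esvik dulvuzid.
The regular Esvik reflex would be 'dulvuzid', but the attested form is 'vulvuzid'. The correspondence is irregular, so they are not cognates (the Esvik form has a different source).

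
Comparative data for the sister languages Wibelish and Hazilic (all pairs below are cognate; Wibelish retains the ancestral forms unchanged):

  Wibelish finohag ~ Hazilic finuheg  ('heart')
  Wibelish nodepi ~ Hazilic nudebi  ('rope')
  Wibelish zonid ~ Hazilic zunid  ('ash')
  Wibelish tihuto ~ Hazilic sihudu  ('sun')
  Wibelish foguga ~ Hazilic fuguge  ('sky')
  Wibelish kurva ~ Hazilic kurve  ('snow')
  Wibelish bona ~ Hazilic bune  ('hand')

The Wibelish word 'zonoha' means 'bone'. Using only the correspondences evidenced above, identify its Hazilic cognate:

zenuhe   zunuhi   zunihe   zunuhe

zonid ~ zunid, bona ~ bune — Wibelish o corresponds to Hazilic u after a consonant, before a nasal.
finohag ~ finuheg, nodepi ~ nudebi — Wibelish o corresponds to Hazilic u after a consonant, before a consonant other than r, m, n, p, b, f, v.
foguga ~ fuguge, kurva ~ kurve — Wibelish a corresponds to Hazilic e word-finally.
Applying these to Wibelish 'zonoha':
  zonoha → zunoha   (o→u after a consonant, before a nasal)
  zunoha → zunuha   (o→u after a consonant, before a consonant other than r, m, n, p, b, f, v)
  zunuha → zunuhe   (a→e word-finally)
So the Hazilic cognate is 'zunuhe'.

zunuhe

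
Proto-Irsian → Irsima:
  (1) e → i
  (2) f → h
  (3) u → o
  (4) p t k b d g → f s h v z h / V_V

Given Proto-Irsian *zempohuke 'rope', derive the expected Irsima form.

zimpohohi

Irsima: *zempohuke
  zempohuke → zimpohuki   [vowel merger]
  zimpohuki (rule 2 does not apply)
  zimpohuki → zimpohoki   [vowel merger]
  zimpohoki → zimpohohi   [intervocalic lenition]
  giving Irsima zimpohohi.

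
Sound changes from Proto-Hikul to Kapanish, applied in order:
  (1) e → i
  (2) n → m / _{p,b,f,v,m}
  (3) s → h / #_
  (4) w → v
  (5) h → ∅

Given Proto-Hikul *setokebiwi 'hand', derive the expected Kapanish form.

Kapanish: *setokebiwi
  setokebiwi → sitokibiwi   [vowel merger]
  sitokibiwi (rule 2 does not apply)
  sitokibiwi → hitokibiwi   [debuccalisation]
  hitokibiwi → hitokibivi   [unconditioned shift]
  hitokibivi → itokibivi   [h-loss]
  giving Kapanish itokibivi.

itokibivi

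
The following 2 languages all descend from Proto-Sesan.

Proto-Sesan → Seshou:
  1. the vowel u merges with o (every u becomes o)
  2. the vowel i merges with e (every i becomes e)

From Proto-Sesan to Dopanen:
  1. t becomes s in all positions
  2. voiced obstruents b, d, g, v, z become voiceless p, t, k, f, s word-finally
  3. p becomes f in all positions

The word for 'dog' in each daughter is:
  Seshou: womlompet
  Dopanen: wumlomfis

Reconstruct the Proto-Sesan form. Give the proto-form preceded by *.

Position 7: Seshou has p, Dopanen has f. Seshou preserves p here (none of its changes turn any other segment into p), so the proto-segment is *p.
Position 2: Seshou has o, Dopanen has u. Dopanen preserves u here (none of its changes turn any other segment into u), so the proto-segment is *u.
Verify the candidate proto-form against each daughter:
Seshou: start from *wumlompit.
  rule 1 (vowel merger): wumlompit → womlompit
  rule 2 (vowel merger): womlompit → womlompet
  ⇒ Seshou womlompet
Dopanen: start from *wumlompit.
  rule 1 (unconditioned shift): wumlompit → wumlompis
  rule 2: no change — wumlompis
  rule 3 (unconditioned shift): wumlompis → wumlomfis
  ⇒ Dopanen wumlomfis
Only *wumlompit yields all of Seshou womlompet, Dopanen wumlomfis.

*wumlompit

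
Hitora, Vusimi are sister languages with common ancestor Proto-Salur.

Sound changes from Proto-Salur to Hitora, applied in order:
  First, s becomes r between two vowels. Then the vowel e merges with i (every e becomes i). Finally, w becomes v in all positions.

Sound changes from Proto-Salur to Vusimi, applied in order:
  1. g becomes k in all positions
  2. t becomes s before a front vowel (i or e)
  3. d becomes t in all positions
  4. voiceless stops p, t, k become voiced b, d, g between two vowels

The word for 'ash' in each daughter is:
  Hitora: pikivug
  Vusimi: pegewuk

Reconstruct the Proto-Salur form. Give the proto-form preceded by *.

*pekewug

Position 2: Hitora has i, Vusimi has e. Vusimi preserves e here (none of its changes turn any other segment into e), so the proto-segment is *e.
Position 4: Hitora has i, Vusimi has e. Vusimi preserves e here (none of its changes turn any other segment into e), so the proto-segment is *e.
Continuing position by position gives *pekewug; check it forward:
Hitora: *pekewug
  pekewug (rule 1 does not apply)
  pekewug → pikiwug   [vowel merger]
  pikiwug → pikivug   [unconditioned shift]
  giving Hitora pikivug.
Vusimi: start from *pekewug.
  rule 1 (unconditioned shift): pekewug → pekewuk
  rule 2: no change — pekewuk
  rule 3: no change — pekewuk
  rule 4 (intervocalic voicing): pekewuk → pegewuk
  ⇒ Vusimi pegewuk
*pekewug is the unique common source.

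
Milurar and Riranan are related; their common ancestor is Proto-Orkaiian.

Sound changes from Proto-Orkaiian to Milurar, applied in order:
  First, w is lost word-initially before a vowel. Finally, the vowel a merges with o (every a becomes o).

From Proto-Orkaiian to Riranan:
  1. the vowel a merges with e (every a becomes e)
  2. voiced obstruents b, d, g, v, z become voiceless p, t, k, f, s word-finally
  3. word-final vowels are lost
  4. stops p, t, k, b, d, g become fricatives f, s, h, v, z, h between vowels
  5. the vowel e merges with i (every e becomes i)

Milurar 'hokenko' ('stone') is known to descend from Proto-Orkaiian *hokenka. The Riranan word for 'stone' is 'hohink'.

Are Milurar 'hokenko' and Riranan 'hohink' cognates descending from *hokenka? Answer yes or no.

Derive the expected Riranan reflex of *hokenka:
Riranan: *hokenka
  hokenka → hokenke   [vowel merger]
  hokenke (rule 2 does not apply)
  hokenke → hokenk   [apocope]
  hokenk → hohenk   [intervocalic lenition]
  hohenk → hohink   [vowel merger]
  giving Riranan hohink.
Riranan 'hohink' matches the regular reflex exactly, so the pair is cognate.

yes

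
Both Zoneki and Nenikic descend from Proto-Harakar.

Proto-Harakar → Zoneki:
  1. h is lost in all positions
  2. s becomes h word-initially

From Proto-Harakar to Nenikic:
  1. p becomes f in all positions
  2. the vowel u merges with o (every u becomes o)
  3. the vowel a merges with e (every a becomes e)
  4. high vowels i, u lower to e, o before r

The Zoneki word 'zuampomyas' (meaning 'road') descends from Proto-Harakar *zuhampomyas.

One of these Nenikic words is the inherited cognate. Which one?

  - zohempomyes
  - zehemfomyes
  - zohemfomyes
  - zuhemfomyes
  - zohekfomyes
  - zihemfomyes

Nenikic: start from *zuhampomyas.
  rule 1 (unconditioned shift): zuhampomyas → zuhamfomyas
  rule 2 (vowel merger): zuhamfomyas → zohamfomyas
  rule 3 (vowel merger): zohamfomyas → zohemfomyes
  rule 4: no change — zohemfomyes
  ⇒ Nenikic zohemfomyes
Only 'zohemfomyes' matches the regular Nenikic development of *zuhampomyas.

zohemfomyes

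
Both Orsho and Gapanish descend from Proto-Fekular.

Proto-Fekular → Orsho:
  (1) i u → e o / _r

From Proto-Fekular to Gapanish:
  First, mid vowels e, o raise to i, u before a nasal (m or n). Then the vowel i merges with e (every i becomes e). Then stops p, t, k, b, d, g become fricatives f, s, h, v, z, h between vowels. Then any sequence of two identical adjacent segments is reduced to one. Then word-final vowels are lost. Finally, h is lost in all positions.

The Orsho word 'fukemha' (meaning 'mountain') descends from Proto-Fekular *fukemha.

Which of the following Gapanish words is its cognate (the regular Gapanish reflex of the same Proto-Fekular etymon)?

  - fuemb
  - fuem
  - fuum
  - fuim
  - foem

Gapanish: start from *fukemha.
  rule 1 (pre-nasal raising): fukemha → fukimha
  rule 2 (vowel merger): fukimha → fukemha
  rule 3 (intervocalic lenition): fukemha → fuhemha
  rule 4: no change — fuhemha
  rule 5 (apocope): fuhemha → fuhemh
  rule 6 (h-loss): fuhemh → fuem
  ⇒ Gapanish fuem
Among the options, 'fuem' alone shows every Gapanish change applied in order.

fuem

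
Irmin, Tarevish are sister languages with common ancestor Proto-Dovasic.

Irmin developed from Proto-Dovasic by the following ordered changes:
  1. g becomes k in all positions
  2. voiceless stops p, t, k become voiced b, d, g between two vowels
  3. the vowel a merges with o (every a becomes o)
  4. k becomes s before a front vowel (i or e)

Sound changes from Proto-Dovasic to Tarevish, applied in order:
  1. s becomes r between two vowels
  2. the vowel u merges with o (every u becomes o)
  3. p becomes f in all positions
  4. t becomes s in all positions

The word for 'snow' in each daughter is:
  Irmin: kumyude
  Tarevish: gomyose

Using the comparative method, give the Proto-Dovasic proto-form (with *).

*gumyute

Position 1: Irmin has k, Tarevish has g. Tarevish preserves g here (none of its changes turn any other segment into g), so the proto-segment is *g.
Position 6: Irmin has d, Tarevish has s. Taking the neighbouring segments as reconstructed: Irmin d could go back to *t or *d; Tarevish s can only go back to *t — the one source consistent with every daughter is *t.
This points to *gumyute. Verify forward in each daughter:
Irmin: *gumyute > kumyute > kumyude  (by unconditioned shift, intervocalic voicing)
Tarevish: *gumyute > gomyote > gomyose  (by vowel merger, unconditioned shift)
*gumyute is the unique common source.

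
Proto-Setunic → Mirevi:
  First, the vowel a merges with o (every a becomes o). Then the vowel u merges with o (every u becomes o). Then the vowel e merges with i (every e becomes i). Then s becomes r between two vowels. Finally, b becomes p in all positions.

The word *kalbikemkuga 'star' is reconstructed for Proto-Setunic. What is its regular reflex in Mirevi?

kolpikimkogo

Mirevi: *kalbikemkuga > kolbikemkugo > kolbikemkogo > kolbikimkogo > kolpikimkogo  (by vowel merger, vowel merger, vowel merger, unconditioned shift)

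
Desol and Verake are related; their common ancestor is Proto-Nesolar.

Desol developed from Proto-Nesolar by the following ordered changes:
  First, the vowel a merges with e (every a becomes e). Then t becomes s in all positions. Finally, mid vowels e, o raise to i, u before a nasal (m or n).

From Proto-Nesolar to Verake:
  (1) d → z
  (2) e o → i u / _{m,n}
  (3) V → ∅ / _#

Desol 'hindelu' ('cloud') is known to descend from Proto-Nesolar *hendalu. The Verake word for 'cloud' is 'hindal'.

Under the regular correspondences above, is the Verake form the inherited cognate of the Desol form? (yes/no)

Derive the expected Verake reflex of *hendalu:
Verake: start from *hendalu.
  rule 1 (unconditioned shift): hendalu → henzalu
  rule 2 (pre-nasal raising): henzalu → hinzalu
  rule 3 (apocope): hinzalu → hinzal
  ⇒ Verake hinzal
The regular Verake reflex would be 'hinzal', but the attested form is 'hindal'. The correspondence is irregular, so they are not cognates (the Verake form has a different source).

no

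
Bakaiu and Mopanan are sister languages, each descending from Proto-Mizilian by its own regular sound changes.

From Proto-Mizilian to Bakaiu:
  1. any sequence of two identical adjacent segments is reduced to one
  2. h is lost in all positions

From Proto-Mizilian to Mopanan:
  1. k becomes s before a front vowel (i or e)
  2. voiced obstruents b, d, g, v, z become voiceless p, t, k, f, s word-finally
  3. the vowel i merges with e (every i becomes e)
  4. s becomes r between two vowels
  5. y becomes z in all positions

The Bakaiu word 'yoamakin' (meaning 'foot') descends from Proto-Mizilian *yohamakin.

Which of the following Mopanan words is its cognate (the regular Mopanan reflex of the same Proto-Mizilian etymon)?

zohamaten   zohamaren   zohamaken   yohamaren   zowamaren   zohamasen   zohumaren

zohamaren

Mopanan: *yohamakin > yohamasin > yohamasen > yohamaren > zohamaren  (by palatalisation, vowel merger, rhotacism, unconditioned shift)
Only 'zohamaren' matches the regular Mopanan development of *yohamakin.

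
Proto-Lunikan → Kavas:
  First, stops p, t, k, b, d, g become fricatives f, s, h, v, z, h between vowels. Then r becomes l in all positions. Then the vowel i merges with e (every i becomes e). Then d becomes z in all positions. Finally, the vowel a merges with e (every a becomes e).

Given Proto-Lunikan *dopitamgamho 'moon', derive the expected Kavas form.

zofesemgemho

Kavas: *dopitamgamho
  dopitamgamho → dofisamgamho   [intervocalic lenition]
  dofisamgamho (rule 2 does not apply)
  dofisamgamho → dofesamgamho   [vowel merger]
  dofesamgamho → zofesamgamho   [unconditioned shift]
  zofesamgamho → zofesemgemho   [vowel merger]
  giving Kavas zofesemgemho.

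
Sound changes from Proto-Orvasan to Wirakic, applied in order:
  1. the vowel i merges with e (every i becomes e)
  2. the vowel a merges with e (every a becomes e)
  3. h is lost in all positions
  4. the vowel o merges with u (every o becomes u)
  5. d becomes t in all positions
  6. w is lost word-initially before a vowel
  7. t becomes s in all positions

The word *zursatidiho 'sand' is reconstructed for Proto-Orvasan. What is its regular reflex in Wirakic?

zurseseseu

Wirakic: start from *zursatidiho.
  rule 1 (vowel merger): zursatidiho → zursatedeho
  rule 2 (vowel merger): zursatedeho → zursetedeho
  rule 3 (h-loss): zursetedeho → zursetedeo
  rule 4 (vowel merger): zursetedeo → zursetedeu
  rule 5 (unconditioned shift): zursetedeu → zurseteteu
  rule 6: no change — zurseteteu
  rule 7 (unconditioned shift): zurseteteu → zurseseseu
  ⇒ Wirakic zurseseseu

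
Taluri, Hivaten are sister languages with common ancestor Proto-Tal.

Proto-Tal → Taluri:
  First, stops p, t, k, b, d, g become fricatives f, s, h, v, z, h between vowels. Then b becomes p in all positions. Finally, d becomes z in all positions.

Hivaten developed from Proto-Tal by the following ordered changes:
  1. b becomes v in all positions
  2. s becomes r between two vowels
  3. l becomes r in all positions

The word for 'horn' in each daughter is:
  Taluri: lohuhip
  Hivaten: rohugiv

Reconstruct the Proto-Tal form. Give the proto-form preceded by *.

*lohugib

Position 1: Taluri has l, Hivaten has r. Taluri preserves l here (none of its changes turn any other segment into l), so the proto-segment is *l.
Position 7: Taluri has p, Hivaten has v. Taking the neighbouring segments as reconstructed: Taluri p could go back to *p or *b; Hivaten v could go back to *b or *v — the one source consistent with every daughter is *b.
Continuing position by position gives *lohugib; check it forward:
Taluri: *lohugib > lohuhib > lohuhip  (by intervocalic lenition, unconditioned shift)
Hivaten: start from *lohugib.
  rule 1 (unconditioned shift): lohugib → lohugiv
  rule 2: no change — lohugiv
  rule 3 (unconditioned shift): lohugiv → rohugiv
  ⇒ Hivaten rohugiv
Only *lohugib yields all of Taluri lohuhip, Hivaten rohugiv.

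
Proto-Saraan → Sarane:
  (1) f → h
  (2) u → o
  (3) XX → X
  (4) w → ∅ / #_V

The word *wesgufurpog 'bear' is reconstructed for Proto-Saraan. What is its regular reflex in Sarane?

Sarane: *wesgufurpog
  wesgufurpog → wesguhurpog   [unconditioned shift]
  wesguhurpog → wesgohorpog   [vowel merger]
  wesgohorpog (rule 3 does not apply)
  wesgohorpog → esgohorpog   [glide loss]
  giving Sarane esgohorpog.

esgohorpog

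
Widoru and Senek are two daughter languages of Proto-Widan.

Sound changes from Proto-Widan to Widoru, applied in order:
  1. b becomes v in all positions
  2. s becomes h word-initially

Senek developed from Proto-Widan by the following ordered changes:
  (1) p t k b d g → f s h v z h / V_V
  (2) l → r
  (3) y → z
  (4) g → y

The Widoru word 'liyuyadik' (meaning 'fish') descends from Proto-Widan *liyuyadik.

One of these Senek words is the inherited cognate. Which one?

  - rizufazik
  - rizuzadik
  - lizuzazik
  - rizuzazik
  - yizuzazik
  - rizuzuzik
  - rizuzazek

Senek: start from *liyuyadik.
  rule 1 (intervocalic lenition): liyuyadik → liyuyazik
  rule 2 (unconditioned shift): liyuyazik → riyuyazik
  rule 3 (unconditioned shift): riyuyazik → rizuzazik
  rule 4: no change — rizuzazik
  ⇒ Senek rizuzazik
Among the options, 'rizuzazik' alone shows every Senek change applied in order.

rizuzazik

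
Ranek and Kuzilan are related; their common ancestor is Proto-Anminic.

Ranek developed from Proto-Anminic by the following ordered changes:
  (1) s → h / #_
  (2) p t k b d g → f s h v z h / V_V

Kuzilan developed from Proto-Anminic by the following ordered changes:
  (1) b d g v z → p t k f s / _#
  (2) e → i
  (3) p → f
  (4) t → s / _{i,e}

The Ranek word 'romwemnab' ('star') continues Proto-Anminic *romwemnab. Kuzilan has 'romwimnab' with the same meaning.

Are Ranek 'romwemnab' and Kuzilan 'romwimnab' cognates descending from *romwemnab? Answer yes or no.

no

Derive the expected Kuzilan reflex of *romwemnab:
Kuzilan: *romwemnab > romwemnap > romwimnap > romwimnaf  (by final devoicing, vowel merger, unconditioned shift)
The regular Kuzilan reflex would be 'romwimnaf', but the attested form is 'romwimnab'. The correspondence is irregular, so they are not cognates (the Kuzilan form has a different source).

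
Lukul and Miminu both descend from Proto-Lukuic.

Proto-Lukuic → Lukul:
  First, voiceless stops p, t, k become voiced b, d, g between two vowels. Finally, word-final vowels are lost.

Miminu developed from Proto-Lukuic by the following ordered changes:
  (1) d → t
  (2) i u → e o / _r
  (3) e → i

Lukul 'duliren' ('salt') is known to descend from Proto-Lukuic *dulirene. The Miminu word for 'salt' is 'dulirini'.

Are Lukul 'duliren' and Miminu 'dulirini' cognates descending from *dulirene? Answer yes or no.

no

Derive the expected Miminu reflex of *dulirene:
Miminu: start from *dulirene.
  rule 1 (unconditioned shift): dulirene → tulirene
  rule 2 (pre-rhotic lowering): tulirene → tulerene
  rule 3 (vowel merger): tulerene → tulirini
  ⇒ Miminu tulirini
The regular Miminu reflex would be 'tulirini', but the attested form is 'dulirini'. The correspondence is irregular, so they are not cognates (the Miminu form has a different source).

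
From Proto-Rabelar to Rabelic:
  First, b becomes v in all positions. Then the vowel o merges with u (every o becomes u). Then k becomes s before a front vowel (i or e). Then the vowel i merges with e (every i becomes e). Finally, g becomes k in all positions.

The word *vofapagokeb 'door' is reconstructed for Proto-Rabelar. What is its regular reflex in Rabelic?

Rabelic: *vofapagokeb > vofapagokev > vufapagukev > vufapagusev > vufapakusev  (by unconditioned shift, vowel merger, palatalisation, unconditioned shift)

vufapakusev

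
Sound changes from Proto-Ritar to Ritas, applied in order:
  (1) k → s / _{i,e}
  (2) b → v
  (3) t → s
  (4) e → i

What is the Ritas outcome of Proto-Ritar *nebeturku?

Ritas: *nebeturku
  nebeturku (rule 1 does not apply)
  nebeturku → neveturku   [unconditioned shift]
  neveturku → nevesurku   [unconditioned shift]
  nevesurku → nivisurku   [vowel merger]
  giving Ritas nivisurku.

nivisurku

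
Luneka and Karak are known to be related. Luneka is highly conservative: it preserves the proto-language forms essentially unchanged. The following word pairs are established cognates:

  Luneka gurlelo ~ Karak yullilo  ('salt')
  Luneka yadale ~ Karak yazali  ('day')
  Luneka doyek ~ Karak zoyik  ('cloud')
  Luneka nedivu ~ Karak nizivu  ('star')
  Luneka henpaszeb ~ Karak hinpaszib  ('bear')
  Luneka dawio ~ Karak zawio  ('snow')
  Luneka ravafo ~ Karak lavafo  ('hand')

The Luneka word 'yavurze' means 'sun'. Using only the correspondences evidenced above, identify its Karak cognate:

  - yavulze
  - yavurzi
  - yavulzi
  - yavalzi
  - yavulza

yavulzi

gurlelo ~ yullilo — Luneka r corresponds to Karak l after a vowel, before a consonant other than r, m, n, p, b, f, v.
yadale ~ yazali — Luneka e corresponds to Karak i word-finally.
Applying these to Luneka 'yavurze':
  yavurze → yavulze   (r→l after a vowel, before a consonant other than r, m, n, p, b, f, v)
  yavulze → yavulzi   (e→i word-finally)
So the Karak cognate is 'yavulzi'.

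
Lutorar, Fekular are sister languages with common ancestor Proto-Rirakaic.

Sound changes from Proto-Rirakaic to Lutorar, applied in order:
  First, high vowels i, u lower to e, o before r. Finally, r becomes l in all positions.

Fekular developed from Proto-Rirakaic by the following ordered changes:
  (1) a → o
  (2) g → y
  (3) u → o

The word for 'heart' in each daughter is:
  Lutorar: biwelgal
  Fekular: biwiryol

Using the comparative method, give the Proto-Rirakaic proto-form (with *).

*biwirgal

Position 6: Lutorar has g, Fekular has y. Lutorar preserves g here (none of its changes turn any other segment into g), so the proto-segment is *g.
Position 7: Lutorar has a, Fekular has o. Lutorar preserves a here (none of its changes turn any other segment into a), so the proto-segment is *a.
Position 4: Lutorar has e, Fekular has i. Fekular preserves i here (none of its changes turn any other segment into i), so the proto-segment is *i.
This points to *biwirgal. Verify forward in each daughter:
Lutorar: *biwirgal
  biwirgal → biwergal   [pre-rhotic lowering]
  biwergal → biwelgal   [unconditioned shift]
  giving Lutorar biwelgal.
Fekular: *biwirgal
  biwirgal → biwirgol   [vowel merger]
  biwirgol → biwiryol   [unconditioned shift]
  biwiryol (rule 3 does not apply)
  giving Fekular biwiryol.
*biwirgal is the unique common source.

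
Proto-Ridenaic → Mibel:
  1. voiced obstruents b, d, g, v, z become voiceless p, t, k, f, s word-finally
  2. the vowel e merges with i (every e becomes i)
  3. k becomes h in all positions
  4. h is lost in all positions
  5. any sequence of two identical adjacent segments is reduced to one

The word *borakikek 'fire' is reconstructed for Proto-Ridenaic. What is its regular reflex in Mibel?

borai

Mibel: start from *borakikek.
  rule 1: no change — borakikek
  rule 2 (vowel merger): borakikek → borakikik
  rule 3 (unconditioned shift): borakikik → borahihih
  rule 4 (h-loss): borahihih → boraii
  rule 5 (degemination): boraii → borai
  ⇒ Mibel borai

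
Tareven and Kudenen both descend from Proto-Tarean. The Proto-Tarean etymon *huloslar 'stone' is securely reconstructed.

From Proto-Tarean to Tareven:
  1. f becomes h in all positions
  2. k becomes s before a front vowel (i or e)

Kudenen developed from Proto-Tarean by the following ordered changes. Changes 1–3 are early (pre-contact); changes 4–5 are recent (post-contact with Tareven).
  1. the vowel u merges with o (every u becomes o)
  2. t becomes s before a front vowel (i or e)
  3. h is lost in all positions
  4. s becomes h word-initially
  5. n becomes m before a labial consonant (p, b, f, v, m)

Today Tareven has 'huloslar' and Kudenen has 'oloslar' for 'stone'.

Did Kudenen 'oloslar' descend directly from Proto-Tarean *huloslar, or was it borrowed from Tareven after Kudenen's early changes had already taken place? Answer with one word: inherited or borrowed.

inherited

If inherited, *huloslar would pass through all of Kudenen's changes:
Kudenen: *huloslar > holoslar > oloslar  (by vowel merger, h-loss)
If borrowed from Tareven 'huloslar' after the early changes, it would undergo only the recent ones:
  rule 4 (debuccalisation): no change (huloslar)
  rule 5 (nasal place assimilation): no change (huloslar)
  ⇒ as a loan: huloslar
Kudenen 'oloslar' matches the inherited outcome exactly, so it is an inherited cognate, not a loan.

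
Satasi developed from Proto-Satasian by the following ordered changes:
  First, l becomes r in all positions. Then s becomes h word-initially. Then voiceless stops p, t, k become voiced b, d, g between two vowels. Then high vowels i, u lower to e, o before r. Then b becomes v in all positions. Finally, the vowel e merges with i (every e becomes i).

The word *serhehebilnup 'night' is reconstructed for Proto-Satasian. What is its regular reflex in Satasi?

hirhihivirnup

Satasi: *serhehebilnup
  serhehebilnup → serhehebirnup   [unconditioned shift]
  serhehebirnup → herhehebirnup   [debuccalisation]
  herhehebirnup (rule 3 does not apply)
  herhehebirnup → herhehebernup   [pre-rhotic lowering]
  herhehebernup → herhehevernup   [unconditioned shift]
  herhehevernup → hirhihivirnup   [vowel merger]
  giving Satasi hirhihivirnup.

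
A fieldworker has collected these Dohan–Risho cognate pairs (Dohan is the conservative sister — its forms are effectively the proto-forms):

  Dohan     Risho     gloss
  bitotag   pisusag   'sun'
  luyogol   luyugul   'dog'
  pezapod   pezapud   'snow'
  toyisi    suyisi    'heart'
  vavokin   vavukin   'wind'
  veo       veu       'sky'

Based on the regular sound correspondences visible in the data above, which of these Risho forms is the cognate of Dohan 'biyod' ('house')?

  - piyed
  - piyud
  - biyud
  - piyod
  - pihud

piyud

bitotag ~ pisusag — Dohan b corresponds to Risho p word-initially before a front vowel.
bitotag ~ pisusag, luyogol ~ luyugul — Dohan o corresponds to Risho u after a consonant, before a consonant other than r, m, n, p, b, f, v.
Applying these to Dohan 'biyod':
  biyod → piyod   (b→p word-initially before a front vowel)
  piyod → piyud   (o→u after a consonant, before a consonant other than r, m, n, p, b, f, v)
So the Risho cognate is 'piyud'.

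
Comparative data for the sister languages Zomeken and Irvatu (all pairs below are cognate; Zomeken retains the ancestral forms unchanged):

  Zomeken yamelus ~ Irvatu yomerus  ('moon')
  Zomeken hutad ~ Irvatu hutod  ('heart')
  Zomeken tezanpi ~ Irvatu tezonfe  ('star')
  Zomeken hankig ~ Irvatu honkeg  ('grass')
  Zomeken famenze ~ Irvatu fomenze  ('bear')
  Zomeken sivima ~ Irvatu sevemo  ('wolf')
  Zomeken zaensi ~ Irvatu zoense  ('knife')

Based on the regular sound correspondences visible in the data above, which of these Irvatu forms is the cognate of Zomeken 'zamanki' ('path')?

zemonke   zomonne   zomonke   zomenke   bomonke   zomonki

yamelus ~ yomerus, famenze ~ fomenze — Zomeken a corresponds to Irvatu o after a consonant, before a nasal.
tezanpi ~ tezonfe, hankig ~ honkeg — Zomeken a corresponds to Irvatu o after a consonant, before a nasal.
tezanpi ~ tezonfe, zaensi ~ zoense — Zomeken i corresponds to Irvatu e word-finally.
Applying these to Zomeken 'zamanki':
  zamanki → zomanki   (a→o after a consonant, before a nasal)
  zomanki → zomonki   (a→o after a consonant, before a nasal)
  zomonki → zomonke   (i→e word-finally)
So the Irvatu cognate is 'zomonke'.

zomonke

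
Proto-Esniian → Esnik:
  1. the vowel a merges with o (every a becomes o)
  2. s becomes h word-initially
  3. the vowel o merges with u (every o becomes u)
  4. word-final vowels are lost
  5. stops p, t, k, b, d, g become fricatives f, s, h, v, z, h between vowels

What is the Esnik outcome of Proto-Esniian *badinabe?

Esnik: start from *badinabe.
  rule 1 (vowel merger): badinabe → bodinobe
  rule 2: no change — bodinobe
  rule 3 (vowel merger): bodinobe → budinube
  rule 4 (apocope): budinube → budinub
  rule 5 (intervocalic lenition): budinub → buzinub
  ⇒ Esnik buzinub

buzinub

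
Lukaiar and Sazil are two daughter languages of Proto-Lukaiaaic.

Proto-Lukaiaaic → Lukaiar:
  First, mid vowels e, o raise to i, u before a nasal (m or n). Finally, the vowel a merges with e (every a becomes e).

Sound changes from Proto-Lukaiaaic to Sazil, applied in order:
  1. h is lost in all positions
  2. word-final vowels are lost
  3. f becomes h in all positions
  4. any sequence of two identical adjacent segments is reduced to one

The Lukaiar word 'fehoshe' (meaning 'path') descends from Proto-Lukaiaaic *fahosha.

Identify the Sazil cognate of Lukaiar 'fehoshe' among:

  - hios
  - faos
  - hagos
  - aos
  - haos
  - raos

haos

Sazil: start from *fahosha.
  rule 1 (h-loss): fahosha → faosa
  rule 2 (apocope): faosa → faos
  rule 3 (unconditioned shift): faos → haos
  rule 4: no change — haos
  ⇒ Sazil haos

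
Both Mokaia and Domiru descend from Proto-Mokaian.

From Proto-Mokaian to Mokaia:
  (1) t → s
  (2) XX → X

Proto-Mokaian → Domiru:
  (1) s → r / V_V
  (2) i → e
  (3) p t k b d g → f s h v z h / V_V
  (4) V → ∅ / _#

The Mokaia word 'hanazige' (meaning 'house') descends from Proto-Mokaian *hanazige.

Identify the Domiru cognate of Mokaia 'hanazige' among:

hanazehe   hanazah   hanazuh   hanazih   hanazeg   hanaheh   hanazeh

hanazeh

Domiru: *hanazige
  hanazige (rule 1 does not apply)
  hanazige → hanazege   [vowel merger]
  hanazege → hanazehe   [intervocalic lenition]
  hanazehe → hanazeh   [apocope]
  giving Domiru hanazeh.
Among the options, 'hanazeh' alone shows every Domiru change applied in order.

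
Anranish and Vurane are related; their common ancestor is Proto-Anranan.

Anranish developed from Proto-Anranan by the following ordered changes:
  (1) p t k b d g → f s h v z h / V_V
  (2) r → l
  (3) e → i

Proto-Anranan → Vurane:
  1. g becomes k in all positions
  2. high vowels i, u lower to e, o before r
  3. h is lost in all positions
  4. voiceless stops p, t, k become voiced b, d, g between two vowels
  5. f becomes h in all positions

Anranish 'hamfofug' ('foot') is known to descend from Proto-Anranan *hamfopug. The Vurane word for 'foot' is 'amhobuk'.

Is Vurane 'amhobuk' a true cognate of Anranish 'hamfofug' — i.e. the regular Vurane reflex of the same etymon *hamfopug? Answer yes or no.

yes

Derive the expected Vurane reflex of *hamfopug:
Vurane: *hamfopug
  hamfopug → hamfopuk   [unconditioned shift]
  hamfopuk (rule 2 does not apply)
  hamfopuk → amfopuk   [h-loss]
  amfopuk → amfobuk   [intervocalic voicing]
  amfobuk → amhobuk   [unconditioned shift]
  giving Vurane amhobuk.
Vurane 'amhobuk' matches the regular reflex exactly, so the pair is cognate.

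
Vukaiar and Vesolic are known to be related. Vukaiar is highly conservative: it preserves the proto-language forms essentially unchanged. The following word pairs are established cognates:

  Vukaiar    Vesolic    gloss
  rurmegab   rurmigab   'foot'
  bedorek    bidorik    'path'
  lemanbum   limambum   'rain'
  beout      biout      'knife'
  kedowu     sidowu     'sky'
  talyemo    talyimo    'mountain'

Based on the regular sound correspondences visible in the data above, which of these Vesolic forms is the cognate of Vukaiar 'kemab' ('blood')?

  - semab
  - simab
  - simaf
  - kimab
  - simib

simab

kedowu ~ sidowu — Vukaiar k corresponds to Vesolic s word-initially before a front vowel.
lemanbum ~ limambum, talyemo ~ talyimo — Vukaiar e corresponds to Vesolic i after a consonant, before a nasal.
Applying these to Vukaiar 'kemab':
  kemab → semab   (k→s word-initially before a front vowel)
  semab → simab   (e→i after a consonant, before a nasal)
So the Vesolic cognate is 'simab'.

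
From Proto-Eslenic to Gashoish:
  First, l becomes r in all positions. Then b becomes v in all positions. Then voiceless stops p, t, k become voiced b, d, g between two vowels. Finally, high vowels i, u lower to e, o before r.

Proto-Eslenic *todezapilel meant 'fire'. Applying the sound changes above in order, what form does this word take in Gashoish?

Gashoish: start from *todezapilel.
  rule 1 (unconditioned shift): todezapilel → todezapirer
  rule 2: no change — todezapirer
  rule 3 (intervocalic voicing): todezapirer → todezabirer
  rule 4 (pre-rhotic lowering): todezabirer → todezaberer
  ⇒ Gashoish todezaberer

todezaberer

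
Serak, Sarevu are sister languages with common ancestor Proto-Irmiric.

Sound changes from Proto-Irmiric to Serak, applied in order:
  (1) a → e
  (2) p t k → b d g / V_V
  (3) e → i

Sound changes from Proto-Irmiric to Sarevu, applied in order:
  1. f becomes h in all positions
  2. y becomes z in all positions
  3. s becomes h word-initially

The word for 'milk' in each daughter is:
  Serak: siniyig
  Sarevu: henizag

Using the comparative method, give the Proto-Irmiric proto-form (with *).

Position 1: Serak has s, Sarevu has h. Serak preserves s here (none of its changes turn any other segment into s), so the proto-segment is *s.
Position 5: Serak has y, Sarevu has z. Serak preserves y here (none of its changes turn any other segment into y), so the proto-segment is *y.
This points to *seniyag. Verify forward in each daughter:
Serak: *seniyag > seniyeg > siniyig  (by vowel merger, vowel merger)
Sarevu: *seniyag
  seniyag (rule 1 does not apply)
  seniyag → senizag   [unconditioned shift]
  senizag → henizag   [debuccalisation]
  giving Sarevu henizag.
Only *seniyag yields all of Serak siniyig, Sarevu henizag.

*seniyag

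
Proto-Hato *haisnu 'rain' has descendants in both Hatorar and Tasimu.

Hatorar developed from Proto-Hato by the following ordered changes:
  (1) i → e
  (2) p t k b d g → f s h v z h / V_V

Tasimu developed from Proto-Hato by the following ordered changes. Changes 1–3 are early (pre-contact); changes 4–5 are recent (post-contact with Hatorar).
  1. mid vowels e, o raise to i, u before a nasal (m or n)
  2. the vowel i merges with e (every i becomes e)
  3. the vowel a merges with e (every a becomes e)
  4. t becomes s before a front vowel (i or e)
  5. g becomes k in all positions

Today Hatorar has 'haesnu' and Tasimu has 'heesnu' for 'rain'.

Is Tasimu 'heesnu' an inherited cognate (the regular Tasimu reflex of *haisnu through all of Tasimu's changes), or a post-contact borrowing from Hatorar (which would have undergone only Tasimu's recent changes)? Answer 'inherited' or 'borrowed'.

inherited

If inherited, *haisnu would pass through all of Tasimu's changes:
Tasimu: *haisnu > haesnu > heesnu  (by vowel merger, vowel merger)
If borrowed from Hatorar 'haesnu' after the early changes, it would undergo only the recent ones:
  rule 4 (palatalisation): no change (haesnu)
  rule 5 (unconditioned shift): no change (haesnu)
  ⇒ as a loan: haesnu
Tasimu 'heesnu' matches the inherited outcome exactly, so it is an inherited cognate, not a loan.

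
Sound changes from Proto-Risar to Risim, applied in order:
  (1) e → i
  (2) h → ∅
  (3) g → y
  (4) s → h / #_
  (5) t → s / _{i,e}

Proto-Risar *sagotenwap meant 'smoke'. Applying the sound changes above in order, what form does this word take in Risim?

Risim: *sagotenwap > sagotinwap > sayotinwap > hayotinwap > hayosinwap  (by vowel merger, unconditioned shift, debuccalisation, palatalisation)

hayosinwap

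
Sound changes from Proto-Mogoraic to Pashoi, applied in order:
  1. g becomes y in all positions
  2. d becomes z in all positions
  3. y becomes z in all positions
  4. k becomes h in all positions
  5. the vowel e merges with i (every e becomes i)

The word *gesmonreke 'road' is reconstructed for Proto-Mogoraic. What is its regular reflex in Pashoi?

Pashoi: *gesmonreke
  gesmonreke → yesmonreke   [unconditioned shift]
  yesmonreke (rule 2 does not apply)
  yesmonreke → zesmonreke   [unconditioned shift]
  zesmonreke → zesmonrehe   [unconditioned shift]
  zesmonrehe → zismonrihi   [vowel merger]
  giving Pashoi zismonrihi.

zismonrihi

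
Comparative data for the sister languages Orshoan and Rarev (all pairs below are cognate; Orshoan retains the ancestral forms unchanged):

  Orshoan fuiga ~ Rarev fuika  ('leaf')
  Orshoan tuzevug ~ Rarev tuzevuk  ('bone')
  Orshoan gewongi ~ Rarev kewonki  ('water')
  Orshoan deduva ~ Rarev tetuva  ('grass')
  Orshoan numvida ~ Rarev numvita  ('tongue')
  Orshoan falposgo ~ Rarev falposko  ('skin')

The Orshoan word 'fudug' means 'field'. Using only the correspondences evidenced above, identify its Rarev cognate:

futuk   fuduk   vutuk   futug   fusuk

futuk

deduva ~ tetuva — Orshoan d corresponds to Rarev t between vowels (before a back vowel).
tuzevug ~ tuzevuk — Orshoan g corresponds to Rarev k word-finally.
Applying these to Orshoan 'fudug':
  fudug → futug   (d→t between vowels (before a back vowel))
  futug → futuk   (g→k word-finally)
So the Rarev cognate is 'futuk'.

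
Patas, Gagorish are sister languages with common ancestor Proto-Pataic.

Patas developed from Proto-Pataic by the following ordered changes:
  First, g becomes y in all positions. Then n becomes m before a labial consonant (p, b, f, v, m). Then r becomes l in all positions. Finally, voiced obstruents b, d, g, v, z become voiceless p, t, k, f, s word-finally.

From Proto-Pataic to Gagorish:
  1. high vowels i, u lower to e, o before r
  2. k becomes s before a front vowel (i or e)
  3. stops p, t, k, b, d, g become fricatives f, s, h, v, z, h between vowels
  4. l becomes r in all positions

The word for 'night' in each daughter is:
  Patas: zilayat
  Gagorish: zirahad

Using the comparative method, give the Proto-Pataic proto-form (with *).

*zilagad

Position 3: Patas has l, Gagorish has r. Taking the neighbouring segments as reconstructed: Patas l could go back to *l or *r; Gagorish r can only go back to *l — the one source consistent with every daughter is *l.
Position 7: Patas has t, Gagorish has d. Gagorish preserves d here (none of its changes turn any other segment into d), so the proto-segment is *d.
This points to *zilagad. Verify forward in each daughter:
Patas: *zilagad
  zilagad → zilayad   [unconditioned shift]
  zilayad (rule 2 does not apply)
  zilayad (rule 3 does not apply)
  zilayad → zilayat   [final devoicing]
  giving Patas zilayat.
Gagorish: start from *zilagad.
  rule 1: no change — zilagad
  rule 2: no change — zilagad
  rule 3 (intervocalic lenition): zilagad → zilahad
  rule 4 (unconditioned shift): zilahad → zirahad
  ⇒ Gagorish zirahad
Only *zilagad yields all of Patas zilayat, Gagorish zirahad.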